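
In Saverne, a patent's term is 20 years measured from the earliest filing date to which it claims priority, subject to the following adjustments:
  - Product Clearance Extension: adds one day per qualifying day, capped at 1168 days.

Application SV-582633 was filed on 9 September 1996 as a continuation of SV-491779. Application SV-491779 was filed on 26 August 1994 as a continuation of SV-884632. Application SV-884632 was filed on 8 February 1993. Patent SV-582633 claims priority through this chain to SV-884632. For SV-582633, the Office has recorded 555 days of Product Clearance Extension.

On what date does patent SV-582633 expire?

August 17, 2014

Earliest priority filing: 8 February 1993.
Base term: 8 February 1993 + 20 years → 8 February 2013.
Product Clearance Extension: 555 days (within the 1168-day cap) → +555 days → 17 August 2014.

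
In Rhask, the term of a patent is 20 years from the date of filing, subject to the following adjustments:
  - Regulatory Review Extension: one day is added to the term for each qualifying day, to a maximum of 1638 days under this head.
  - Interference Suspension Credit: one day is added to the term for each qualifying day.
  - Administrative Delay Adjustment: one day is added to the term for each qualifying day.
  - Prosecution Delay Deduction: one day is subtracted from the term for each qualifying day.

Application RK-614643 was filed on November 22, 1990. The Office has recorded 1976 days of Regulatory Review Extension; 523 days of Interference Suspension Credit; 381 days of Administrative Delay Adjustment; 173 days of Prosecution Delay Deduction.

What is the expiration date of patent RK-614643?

Base term: filing date + 20 years → 22 November 2010.
Regulatory Review Extension: 1976 days claimed exceeds the 1638-day cap, so +1638 days → 18 May 2015.
Interference Suspension Credit: +523 days → 22 October 2016.
Administrative Delay Adjustment: +381 days → 7 November 2017.
Prosecution Delay Deduction: −173 days → 18 May 2017.

May 18, 2017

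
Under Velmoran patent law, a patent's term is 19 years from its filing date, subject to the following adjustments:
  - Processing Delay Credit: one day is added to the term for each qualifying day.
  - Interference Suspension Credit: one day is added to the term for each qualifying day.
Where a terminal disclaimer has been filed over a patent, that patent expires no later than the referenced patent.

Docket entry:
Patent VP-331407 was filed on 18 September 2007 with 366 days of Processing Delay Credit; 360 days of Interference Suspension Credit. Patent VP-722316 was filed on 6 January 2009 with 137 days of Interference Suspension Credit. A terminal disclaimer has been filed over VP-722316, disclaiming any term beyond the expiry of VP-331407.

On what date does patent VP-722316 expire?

Natural term of VP-722316:
  Base: filing + 19 years → 6 January 2028.
  Interference Suspension Credit: +137 days → 22 May 2028.
Expiry of referenced patent VP-331407:
  Base: filing + 19 years → 18 September 2026.
  Processing Delay Credit: +366 days → 19 September 2027.
  Interference Suspension Credit: +360 days → 13 September 2028.
Terminal disclaimer: VP-722316 expires on the earlier of 22 May 2028 and 13 September 2028.

May 22, 2028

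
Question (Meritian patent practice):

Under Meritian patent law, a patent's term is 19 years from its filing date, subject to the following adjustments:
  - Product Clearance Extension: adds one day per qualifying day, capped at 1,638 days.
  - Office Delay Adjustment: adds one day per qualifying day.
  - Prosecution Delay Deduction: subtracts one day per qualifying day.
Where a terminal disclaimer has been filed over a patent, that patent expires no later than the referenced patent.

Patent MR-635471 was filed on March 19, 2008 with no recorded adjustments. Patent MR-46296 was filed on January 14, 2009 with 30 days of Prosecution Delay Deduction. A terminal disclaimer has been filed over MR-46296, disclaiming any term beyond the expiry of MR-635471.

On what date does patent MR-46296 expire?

2027-03-19

Natural term of MR-46296:
  Base: filing + 19 years → 14 January 2028.
  Prosecution Delay Deduction: −30 days → 15 December 2027.
Expiry of referenced patent MR-635471:
  Base: filing + 19 years → 19 March 2027.
Terminal disclaimer: MR-46296 expires on the earlier of 15 December 2027 and 19 March 2027.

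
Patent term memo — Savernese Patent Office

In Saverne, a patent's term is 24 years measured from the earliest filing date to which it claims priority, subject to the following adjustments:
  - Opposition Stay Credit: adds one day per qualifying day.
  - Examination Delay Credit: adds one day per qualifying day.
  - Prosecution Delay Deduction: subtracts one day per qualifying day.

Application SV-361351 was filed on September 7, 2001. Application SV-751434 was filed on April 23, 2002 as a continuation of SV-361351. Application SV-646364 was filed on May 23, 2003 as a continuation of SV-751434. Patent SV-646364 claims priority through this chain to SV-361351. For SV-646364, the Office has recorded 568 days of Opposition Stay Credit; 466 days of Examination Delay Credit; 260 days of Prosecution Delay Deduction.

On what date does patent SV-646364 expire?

Earliest priority filing: 7 September 2001.
Base term: 7 September 2001 + 24 years → 7 September 2025.
Opposition Stay Credit: +568 days → 29 March 2027.
Examination Delay Credit: +466 days → 7 July 2028.
Prosecution Delay Deduction: −260 days → 21 October 2027.

2027-10-21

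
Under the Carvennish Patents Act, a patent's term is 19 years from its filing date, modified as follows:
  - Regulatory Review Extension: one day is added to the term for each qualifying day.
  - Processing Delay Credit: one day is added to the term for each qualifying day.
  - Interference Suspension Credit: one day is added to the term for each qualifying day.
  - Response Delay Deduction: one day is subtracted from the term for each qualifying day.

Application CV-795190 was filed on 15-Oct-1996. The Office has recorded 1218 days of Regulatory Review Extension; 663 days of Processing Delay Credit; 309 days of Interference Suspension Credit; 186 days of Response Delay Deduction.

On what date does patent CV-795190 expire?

2021-04-10

Base term: filing date + 19 years → 15 October 2015.
Regulatory Review Extension: +1218 days → 14 February 2019.
Processing Delay Credit: +663 days → 8 December 2020.
Interference Suspension Credit: +309 days → 13 October 2021.
Response Delay Deduction: −186 days → 10 April 2021.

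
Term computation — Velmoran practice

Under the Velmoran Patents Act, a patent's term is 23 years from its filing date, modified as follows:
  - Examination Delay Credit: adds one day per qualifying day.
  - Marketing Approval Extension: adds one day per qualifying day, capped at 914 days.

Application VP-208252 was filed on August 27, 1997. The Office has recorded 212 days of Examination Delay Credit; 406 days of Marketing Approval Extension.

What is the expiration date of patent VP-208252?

Base term: filing date + 23 years → 27 August 2020.
Examination Delay Credit: +212 days → 27 March 2021.
Marketing Approval Extension: 406 days (within the 914-day cap) → +406 days → 7 May 2022.

May 7, 2022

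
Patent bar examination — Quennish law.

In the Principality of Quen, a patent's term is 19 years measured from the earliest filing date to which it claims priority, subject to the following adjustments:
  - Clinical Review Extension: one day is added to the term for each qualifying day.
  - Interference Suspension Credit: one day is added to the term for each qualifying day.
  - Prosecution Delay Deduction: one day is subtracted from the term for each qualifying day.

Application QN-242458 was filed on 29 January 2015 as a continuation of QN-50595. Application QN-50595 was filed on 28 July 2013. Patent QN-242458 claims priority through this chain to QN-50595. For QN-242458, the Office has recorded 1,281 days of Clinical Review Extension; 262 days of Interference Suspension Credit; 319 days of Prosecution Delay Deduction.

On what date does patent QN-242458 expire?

Earliest priority filing: 28 July 2013.
Base term: 28 July 2013 + 19 years → 28 July 2032.
Clinical Review Extension: +1281 days → 30 January 2036.
Interference Suspension Credit: +262 days → 18 October 2036.
Prosecution Delay Deduction: −319 days → 4 December 2035.

December 4, 2035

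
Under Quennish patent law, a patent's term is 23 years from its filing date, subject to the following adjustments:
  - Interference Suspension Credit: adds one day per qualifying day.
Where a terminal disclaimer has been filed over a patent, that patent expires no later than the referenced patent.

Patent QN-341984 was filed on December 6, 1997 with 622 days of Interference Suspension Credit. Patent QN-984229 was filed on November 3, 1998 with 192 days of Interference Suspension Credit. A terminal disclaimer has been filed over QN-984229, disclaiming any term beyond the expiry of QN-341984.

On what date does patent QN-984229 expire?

May 14, 2022

Natural term of QN-984229:
  Base: filing + 23 years → 3 November 2021.
  Interference Suspension Credit: +192 days → 14 May 2022.
Expiry of referenced patent QN-341984:
  Base: filing + 23 years → 6 December 2020.
  Interference Suspension Credit: +622 days → 20 August 2022.
Terminal disclaimer: QN-984229 expires on the earlier of 14 May 2022 and 20 August 2022.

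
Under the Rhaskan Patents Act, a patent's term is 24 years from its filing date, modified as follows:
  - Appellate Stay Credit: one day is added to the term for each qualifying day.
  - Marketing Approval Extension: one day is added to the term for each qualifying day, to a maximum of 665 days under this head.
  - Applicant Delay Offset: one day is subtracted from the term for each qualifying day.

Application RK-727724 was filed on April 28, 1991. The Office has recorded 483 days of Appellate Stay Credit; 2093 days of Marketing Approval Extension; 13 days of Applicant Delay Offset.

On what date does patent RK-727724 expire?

June 6, 2018

Base term: filing date + 24 years → 28 April 2015.
Appellate Stay Credit: +483 days → 23 August 2016.
Marketing Approval Extension: 2093 days claimed exceeds the 665-day cap, so +665 days → 19 June 2018.
Applicant Delay Offset: −13 days → 6 June 2018.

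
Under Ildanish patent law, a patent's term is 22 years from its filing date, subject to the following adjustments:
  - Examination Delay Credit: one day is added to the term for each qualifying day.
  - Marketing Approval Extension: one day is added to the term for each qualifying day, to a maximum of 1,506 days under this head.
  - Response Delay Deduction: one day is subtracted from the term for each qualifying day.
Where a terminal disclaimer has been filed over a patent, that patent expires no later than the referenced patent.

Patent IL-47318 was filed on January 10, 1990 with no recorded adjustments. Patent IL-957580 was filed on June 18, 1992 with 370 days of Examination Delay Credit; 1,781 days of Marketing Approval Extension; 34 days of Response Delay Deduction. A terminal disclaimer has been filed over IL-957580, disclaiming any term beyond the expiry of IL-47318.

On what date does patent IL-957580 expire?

January 10, 2012

Natural term of IL-957580:
  Base: filing + 22 years → 18 June 2014.
  Examination Delay Credit: +370 days → 23 June 2015.
  Marketing Approval Extension: 1781 days claimed exceeds the 1506-day cap, so +1506 days → 7 August 2019.
  Response Delay Deduction: −34 days → 4 July 2019.
Expiry of referenced patent IL-47318:
  Base: filing + 22 years → 10 January 2012.
Terminal disclaimer: IL-957580 expires on the earlier of 4 July 2019 and 10 January 2012.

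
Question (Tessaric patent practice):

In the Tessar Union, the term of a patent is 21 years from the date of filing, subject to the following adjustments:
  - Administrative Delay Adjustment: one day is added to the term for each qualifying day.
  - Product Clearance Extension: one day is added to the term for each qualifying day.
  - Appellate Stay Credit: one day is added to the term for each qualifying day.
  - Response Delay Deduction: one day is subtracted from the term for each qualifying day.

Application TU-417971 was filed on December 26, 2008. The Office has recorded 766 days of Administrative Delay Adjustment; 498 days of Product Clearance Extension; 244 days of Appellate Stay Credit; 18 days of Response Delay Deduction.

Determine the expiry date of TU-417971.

2034-01-24

Base term: filing date + 21 years → 26 December 2029.
Administrative Delay Adjustment: +766 days → 31 January 2032.
Product Clearance Extension: +498 days → 12 June 2033.
Appellate Stay Credit: +244 days → 11 February 2034.
Response Delay Deduction: −18 days → 24 January 2034.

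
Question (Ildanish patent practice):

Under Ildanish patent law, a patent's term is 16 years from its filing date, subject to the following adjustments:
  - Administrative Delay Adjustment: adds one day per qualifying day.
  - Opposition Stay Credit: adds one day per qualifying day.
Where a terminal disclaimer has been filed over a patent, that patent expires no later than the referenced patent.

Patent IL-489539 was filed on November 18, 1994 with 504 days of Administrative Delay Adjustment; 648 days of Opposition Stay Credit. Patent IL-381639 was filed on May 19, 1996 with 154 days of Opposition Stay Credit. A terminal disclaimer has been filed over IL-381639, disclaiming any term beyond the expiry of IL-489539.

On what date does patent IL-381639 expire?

Natural term of IL-381639:
  Base: filing + 16 years → 19 May 2012.
  Opposition Stay Credit: +154 days → 20 October 2012.
Expiry of referenced patent IL-489539:
  Base: filing + 16 years → 18 November 2010.
  Administrative Delay Adjustment: +504 days → 5 April 2012.
  Opposition Stay Credit: +648 days → 13 January 2014.
Terminal disclaimer: IL-381639 expires on the earlier of 20 October 2012 and 13 January 2014.

2012-10-20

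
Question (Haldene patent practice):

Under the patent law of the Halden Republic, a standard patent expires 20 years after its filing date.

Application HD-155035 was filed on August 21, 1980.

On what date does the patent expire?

Filing date + 20 years → 21 August 2000.

2000-08-21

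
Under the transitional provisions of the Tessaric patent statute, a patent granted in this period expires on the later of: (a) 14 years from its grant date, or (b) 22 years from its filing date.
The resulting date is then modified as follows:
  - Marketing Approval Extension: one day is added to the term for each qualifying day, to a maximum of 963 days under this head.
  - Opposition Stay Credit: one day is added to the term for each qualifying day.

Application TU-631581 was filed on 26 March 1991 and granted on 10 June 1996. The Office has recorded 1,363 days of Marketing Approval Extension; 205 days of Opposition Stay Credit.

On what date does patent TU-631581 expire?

(a) grant + 14 years → 10 June 2010.
(b) filing + 22 years → 26 March 2013.
Later of the two: 26 March 2013.
Marketing Approval Extension: 1363 days claimed exceeds the 963-day cap, so +963 days → 14 November 2015.
Opposition Stay Credit: +205 days → 6 June 2016.

2016-06-06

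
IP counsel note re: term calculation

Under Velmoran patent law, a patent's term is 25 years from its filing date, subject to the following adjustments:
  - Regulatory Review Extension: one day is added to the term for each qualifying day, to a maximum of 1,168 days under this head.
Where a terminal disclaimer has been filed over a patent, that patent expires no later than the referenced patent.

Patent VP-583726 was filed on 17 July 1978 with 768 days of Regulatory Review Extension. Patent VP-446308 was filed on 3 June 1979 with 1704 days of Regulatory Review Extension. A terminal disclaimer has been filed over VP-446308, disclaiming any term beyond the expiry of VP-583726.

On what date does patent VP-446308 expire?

Natural term of VP-446308:
  Base: filing + 25 years → 3 June 2004.
  Regulatory Review Extension: 1704 days claimed exceeds the 1168-day cap, so +1168 days → 15 August 2007.
Expiry of referenced patent VP-583726:
  Base: filing + 25 years → 17 July 2003.
  Regulatory Review Extension: 768 days (within the 1168-day cap) → +768 days → 23 August 2005.
Terminal disclaimer: VP-446308 expires on the earlier of 15 August 2007 and 23 August 2005.

August 23, 2005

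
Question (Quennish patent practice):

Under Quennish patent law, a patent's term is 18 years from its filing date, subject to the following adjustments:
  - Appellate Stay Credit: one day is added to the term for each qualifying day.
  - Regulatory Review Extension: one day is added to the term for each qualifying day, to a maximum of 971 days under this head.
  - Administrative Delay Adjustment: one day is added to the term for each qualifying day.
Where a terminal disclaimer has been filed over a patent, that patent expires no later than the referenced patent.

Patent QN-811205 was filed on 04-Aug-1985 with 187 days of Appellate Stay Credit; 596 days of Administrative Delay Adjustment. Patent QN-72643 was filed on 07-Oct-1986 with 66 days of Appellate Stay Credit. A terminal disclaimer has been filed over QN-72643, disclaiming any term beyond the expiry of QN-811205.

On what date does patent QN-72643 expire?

2004-12-12

Natural term of QN-72643:
  Base: filing + 18 years → 7 October 2004.
  Appellate Stay Credit: +66 days → 12 December 2004.
Expiry of referenced patent QN-811205:
  Base: filing + 18 years → 4 August 2003.
  Appellate Stay Credit: +187 days → 7 February 2004.
  Administrative Delay Adjustment: +596 days → 25 September 2005.
Terminal disclaimer: QN-72643 expires on the earlier of 12 December 2004 and 25 September 2005.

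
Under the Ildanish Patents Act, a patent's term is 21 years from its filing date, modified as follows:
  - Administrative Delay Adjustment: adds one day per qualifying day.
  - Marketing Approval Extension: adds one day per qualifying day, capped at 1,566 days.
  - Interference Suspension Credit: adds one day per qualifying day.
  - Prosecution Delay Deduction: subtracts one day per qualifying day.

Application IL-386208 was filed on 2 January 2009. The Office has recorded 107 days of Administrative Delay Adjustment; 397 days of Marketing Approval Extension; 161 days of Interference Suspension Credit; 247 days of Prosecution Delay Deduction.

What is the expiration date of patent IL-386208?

2031-02-24

Base term: filing date + 21 years → 2 January 2030.
Administrative Delay Adjustment: +107 days → 19 April 2030.
Marketing Approval Extension: 397 days (within the 1566-day cap) → +397 days → 21 May 2031.
Interference Suspension Credit: +161 days → 29 October 2031.
Prosecution Delay Deduction: −247 days → 24 February 2031.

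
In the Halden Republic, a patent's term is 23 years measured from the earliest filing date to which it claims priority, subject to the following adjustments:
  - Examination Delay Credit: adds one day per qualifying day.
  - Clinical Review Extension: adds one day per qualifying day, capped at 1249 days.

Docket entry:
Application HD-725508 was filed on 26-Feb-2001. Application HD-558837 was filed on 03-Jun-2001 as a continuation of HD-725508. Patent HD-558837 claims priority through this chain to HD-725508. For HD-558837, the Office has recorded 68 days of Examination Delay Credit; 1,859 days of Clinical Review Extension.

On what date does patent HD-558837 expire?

Earliest priority filing: 26 February 2001.
Base term: 26 February 2001 + 23 years → 26 February 2024.
Examination Delay Credit: +68 days → 4 May 2024.
Clinical Review Extension: 1859 days claimed exceeds the 1249-day cap, so +1249 days → 5 October 2027.

2027-10-05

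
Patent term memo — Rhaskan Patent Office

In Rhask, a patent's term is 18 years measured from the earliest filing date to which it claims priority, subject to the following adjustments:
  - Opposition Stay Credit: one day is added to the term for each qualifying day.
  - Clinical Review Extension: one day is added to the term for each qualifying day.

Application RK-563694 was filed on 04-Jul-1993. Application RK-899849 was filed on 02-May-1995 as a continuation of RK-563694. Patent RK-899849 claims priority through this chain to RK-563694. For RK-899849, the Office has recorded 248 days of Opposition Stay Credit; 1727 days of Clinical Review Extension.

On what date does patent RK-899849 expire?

Earliest priority filing: 4 July 1993.
Base term: 4 July 1993 + 18 years → 4 July 2011.
Opposition Stay Credit: +248 days → 8 March 2012.
Clinical Review Extension: +1727 days → 29 November 2016.

November 29, 2016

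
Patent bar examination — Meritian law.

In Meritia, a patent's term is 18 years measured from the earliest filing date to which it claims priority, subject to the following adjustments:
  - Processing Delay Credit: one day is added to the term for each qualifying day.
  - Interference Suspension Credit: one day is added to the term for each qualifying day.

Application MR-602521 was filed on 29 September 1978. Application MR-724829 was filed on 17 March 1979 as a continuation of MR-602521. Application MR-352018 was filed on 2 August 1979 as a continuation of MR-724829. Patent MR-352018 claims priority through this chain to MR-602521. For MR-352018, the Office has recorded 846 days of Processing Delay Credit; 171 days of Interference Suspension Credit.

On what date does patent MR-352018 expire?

July 13, 1999

Earliest priority filing: 29 September 1978.
Base term: 29 September 1978 + 18 years → 29 September 1996.
Processing Delay Credit: +846 days → 23 January 1999.
Interference Suspension Credit: +171 days → 13 July 1999.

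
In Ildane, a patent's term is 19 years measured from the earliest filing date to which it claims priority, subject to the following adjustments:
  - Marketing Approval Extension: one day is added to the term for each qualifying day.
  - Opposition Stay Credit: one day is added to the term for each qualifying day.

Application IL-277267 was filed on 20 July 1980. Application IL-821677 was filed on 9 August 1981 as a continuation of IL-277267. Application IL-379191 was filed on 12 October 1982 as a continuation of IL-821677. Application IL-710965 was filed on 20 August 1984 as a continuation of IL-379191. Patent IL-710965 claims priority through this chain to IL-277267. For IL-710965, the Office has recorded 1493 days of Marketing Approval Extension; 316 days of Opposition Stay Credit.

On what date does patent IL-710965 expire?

Earliest priority filing: 20 July 1980.
Base term: 20 July 1980 + 19 years → 20 July 1999.
Marketing Approval Extension: +1493 days → 21 August 2003.
Opposition Stay Credit: +316 days → 2 July 2004.

July 2, 2004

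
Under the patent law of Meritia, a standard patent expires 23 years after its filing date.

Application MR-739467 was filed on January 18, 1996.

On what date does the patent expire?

Filing date + 23 years → 18 January 2019.

January 18, 2019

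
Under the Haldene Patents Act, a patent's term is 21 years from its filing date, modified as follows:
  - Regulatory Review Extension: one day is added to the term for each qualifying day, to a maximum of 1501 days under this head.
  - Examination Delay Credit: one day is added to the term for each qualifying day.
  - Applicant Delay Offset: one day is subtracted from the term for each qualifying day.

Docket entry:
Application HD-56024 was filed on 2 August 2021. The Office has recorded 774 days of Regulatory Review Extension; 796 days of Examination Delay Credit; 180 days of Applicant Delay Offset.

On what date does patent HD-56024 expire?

May 23, 2046

Base term: filing date + 21 years → 2 August 2042.
Regulatory Review Extension: 774 days (within the 1501-day cap) → +774 days → 14 September 2044.
Examination Delay Credit: +796 days → 19 November 2046.
Applicant Delay Offset: −180 days → 23 May 2046.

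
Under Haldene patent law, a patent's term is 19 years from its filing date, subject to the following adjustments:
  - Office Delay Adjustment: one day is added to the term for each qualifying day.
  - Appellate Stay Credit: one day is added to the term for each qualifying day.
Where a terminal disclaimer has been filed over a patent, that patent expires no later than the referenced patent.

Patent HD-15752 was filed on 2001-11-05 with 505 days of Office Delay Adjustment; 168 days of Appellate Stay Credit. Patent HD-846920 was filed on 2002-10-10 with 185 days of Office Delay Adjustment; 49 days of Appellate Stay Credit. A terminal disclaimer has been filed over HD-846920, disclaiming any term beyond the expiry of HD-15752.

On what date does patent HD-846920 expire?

Natural term of HD-846920:
  Base: filing + 19 years → 10 October 2021.
  Office Delay Adjustment: +185 days → 13 April 2022.
  Appellate Stay Credit: +49 days → 1 June 2022.
Expiry of referenced patent HD-15752:
  Base: filing + 19 years → 5 November 2020.
  Office Delay Adjustment: +505 days → 25 March 2022.
  Appellate Stay Credit: +168 days → 9 September 2022.
Terminal disclaimer: HD-846920 expires on the earlier of 1 June 2022 and 9 September 2022.

2022-06-01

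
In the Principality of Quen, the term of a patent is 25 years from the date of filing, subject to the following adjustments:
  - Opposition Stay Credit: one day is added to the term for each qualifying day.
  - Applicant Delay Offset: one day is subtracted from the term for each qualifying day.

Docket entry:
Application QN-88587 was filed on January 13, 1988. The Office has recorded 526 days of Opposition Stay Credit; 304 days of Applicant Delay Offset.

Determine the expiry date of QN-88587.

2013-08-23

Base term: filing date + 25 years → 13 January 2013.
Opposition Stay Credit: +526 days → 23 June 2014.
Applicant Delay Offset: −304 days → 23 August 2013.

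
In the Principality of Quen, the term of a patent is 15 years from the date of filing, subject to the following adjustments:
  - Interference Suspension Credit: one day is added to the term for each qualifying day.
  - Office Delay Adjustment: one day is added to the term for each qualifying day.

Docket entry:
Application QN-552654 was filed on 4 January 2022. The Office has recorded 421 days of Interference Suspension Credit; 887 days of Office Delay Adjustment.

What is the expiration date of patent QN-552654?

Base term: filing date + 15 years → 4 January 2037.
Interference Suspension Credit: +421 days → 1 March 2038.
Office Delay Adjustment: +887 days → 4 August 2040.

August 4, 2040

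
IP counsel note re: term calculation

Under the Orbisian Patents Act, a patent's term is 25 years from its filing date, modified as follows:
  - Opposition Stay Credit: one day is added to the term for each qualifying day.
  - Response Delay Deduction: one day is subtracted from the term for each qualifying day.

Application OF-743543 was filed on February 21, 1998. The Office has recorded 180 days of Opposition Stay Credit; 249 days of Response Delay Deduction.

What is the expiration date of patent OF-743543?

Base term: filing date + 25 years → 21 February 2023.
Opposition Stay Credit: +180 days → 20 August 2023.
Response Delay Deduction: −249 days → 14 December 2022.

December 14, 2022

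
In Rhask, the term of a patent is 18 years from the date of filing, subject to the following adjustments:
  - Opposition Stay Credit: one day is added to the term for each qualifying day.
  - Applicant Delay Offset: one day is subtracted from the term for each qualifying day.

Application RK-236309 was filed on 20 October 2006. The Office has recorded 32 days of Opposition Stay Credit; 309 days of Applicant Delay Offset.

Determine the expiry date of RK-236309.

January 17, 2024

Base term: filing date + 18 years → 20 October 2024.
Opposition Stay Credit: +32 days → 21 November 2024.
Applicant Delay Offset: −309 days → 17 January 2024.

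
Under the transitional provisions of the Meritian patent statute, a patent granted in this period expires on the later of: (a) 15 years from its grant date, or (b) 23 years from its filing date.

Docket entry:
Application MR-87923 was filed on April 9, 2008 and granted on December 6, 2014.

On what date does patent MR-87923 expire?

2031-04-09

(a) grant + 15 years → 6 December 2029.
(b) filing + 23 years → 9 April 2031.
Later of the two: 9 April 2031.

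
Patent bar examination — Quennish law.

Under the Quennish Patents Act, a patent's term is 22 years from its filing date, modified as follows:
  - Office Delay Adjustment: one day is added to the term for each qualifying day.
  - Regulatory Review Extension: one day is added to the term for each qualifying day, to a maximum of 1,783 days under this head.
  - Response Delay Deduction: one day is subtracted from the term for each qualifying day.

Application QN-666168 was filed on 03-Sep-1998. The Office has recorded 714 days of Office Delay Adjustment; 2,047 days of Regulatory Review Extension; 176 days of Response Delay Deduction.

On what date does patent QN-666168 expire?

Base term: filing date + 22 years → 3 September 2020.
Office Delay Adjustment: +714 days → 18 August 2022.
Regulatory Review Extension: 2047 days claimed exceeds the 1783-day cap, so +1783 days → 6 July 2027.
Response Delay Deduction: −176 days → 11 January 2027.

2027-01-11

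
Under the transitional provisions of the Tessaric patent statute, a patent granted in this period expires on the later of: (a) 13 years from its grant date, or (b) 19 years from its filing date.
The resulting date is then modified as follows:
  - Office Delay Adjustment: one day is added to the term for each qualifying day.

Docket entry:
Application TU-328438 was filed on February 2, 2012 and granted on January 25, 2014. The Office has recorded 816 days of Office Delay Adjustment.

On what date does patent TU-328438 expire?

(a) grant + 13 years → 25 January 2027.
(b) filing + 19 years → 2 February 2031.
Later of the two: 2 February 2031.
Office Delay Adjustment: +816 days → 28 April 2033.

April 28, 2033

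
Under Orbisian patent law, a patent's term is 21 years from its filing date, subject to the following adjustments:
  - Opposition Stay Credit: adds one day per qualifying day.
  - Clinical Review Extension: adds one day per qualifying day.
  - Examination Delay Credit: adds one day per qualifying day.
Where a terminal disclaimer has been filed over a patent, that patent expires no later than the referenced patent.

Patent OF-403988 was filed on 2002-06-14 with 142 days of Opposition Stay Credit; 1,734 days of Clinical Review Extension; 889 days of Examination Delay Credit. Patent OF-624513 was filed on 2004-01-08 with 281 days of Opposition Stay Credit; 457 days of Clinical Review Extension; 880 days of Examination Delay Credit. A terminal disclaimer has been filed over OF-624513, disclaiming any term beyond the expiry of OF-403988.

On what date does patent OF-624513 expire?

2029-06-14

Natural term of OF-624513:
  Base: filing + 21 years → 8 January 2025.
  Opposition Stay Credit: +281 days → 16 October 2025.
  Clinical Review Extension: +457 days → 16 January 2027.
  Examination Delay Credit: +880 days → 14 June 2029.
Expiry of referenced patent OF-403988:
  Base: filing + 21 years → 14 June 2023.
  Opposition Stay Credit: +142 days → 3 November 2023.
  Clinical Review Extension: +1734 days → 2 August 2028.
  Examination Delay Credit: +889 days → 8 January 2031.
Terminal disclaimer: OF-624513 expires on the earlier of 14 June 2029 and 8 January 2031.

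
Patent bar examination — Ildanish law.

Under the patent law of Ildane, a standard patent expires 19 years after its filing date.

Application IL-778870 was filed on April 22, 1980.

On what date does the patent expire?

1999-04-22

Filing date + 19 years → 22 April 1999.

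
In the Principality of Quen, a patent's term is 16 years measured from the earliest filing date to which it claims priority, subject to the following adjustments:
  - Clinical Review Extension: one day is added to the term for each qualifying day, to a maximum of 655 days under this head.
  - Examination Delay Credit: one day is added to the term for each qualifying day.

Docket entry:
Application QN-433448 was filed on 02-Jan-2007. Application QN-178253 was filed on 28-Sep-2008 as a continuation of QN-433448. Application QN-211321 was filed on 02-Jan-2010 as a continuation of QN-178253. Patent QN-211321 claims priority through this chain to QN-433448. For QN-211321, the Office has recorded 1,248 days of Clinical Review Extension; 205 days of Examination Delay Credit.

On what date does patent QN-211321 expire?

Earliest priority filing: 2 January 2007.
Base term: 2 January 2007 + 16 years → 2 January 2023.
Clinical Review Extension: 1248 days claimed exceeds the 655-day cap, so +655 days → 18 October 2024.
Examination Delay Credit: +205 days → 11 May 2025.

2025-05-11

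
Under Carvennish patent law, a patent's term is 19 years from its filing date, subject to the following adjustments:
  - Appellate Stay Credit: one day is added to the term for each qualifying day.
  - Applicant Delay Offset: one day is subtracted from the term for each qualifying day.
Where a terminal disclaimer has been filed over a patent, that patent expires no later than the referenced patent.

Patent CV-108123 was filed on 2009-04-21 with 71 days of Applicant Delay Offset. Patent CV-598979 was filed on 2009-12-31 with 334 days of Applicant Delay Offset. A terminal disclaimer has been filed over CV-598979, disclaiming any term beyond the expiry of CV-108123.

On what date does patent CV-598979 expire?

Natural term of CV-598979:
  Base: filing + 19 years → 31 December 2028.
  Applicant Delay Offset: −334 days → 1 February 2028.
Expiry of referenced patent CV-108123:
  Base: filing + 19 years → 21 April 2028.
  Applicant Delay Offset: −71 days → 10 February 2028.
Terminal disclaimer: CV-598979 expires on the earlier of 1 February 2028 and 10 February 2028.

February 1, 2028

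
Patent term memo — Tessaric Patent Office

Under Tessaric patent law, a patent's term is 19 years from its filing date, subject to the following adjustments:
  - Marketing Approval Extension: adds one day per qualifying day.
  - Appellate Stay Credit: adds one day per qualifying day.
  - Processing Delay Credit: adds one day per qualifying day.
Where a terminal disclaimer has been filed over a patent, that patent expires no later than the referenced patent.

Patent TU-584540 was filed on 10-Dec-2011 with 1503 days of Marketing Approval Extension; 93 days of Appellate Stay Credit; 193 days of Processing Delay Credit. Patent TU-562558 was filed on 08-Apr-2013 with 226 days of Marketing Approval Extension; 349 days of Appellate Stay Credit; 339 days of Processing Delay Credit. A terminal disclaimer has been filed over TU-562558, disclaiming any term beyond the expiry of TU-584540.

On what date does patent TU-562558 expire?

Natural term of TU-562558:
  Base: filing + 19 years → 8 April 2032.
  Marketing Approval Extension: +226 days → 20 November 2032.
  Appellate Stay Credit: +349 days → 4 November 2033.
  Processing Delay Credit: +339 days → 9 October 2034.
Expiry of referenced patent TU-584540:
  Base: filing + 19 years → 10 December 2030.
  Marketing Approval Extension: +1503 days → 21 January 2035.
  Appellate Stay Credit: +93 days → 24 April 2035.
  Processing Delay Credit: +193 days → 3 November 2035.
Terminal disclaimer: TU-562558 expires on the earlier of 9 October 2034 and 3 November 2035.

2034-10-09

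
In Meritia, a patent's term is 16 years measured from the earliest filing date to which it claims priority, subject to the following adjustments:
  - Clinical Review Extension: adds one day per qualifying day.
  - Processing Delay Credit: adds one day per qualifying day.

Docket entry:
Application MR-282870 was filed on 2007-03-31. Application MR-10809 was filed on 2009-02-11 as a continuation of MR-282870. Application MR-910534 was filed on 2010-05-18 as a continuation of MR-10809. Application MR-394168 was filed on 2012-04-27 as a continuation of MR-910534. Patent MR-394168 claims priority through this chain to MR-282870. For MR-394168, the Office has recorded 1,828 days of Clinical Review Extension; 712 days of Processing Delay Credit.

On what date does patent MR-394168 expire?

March 14, 2030

Earliest priority filing: 31 March 2007.
Base term: 31 March 2007 + 16 years → 31 March 2023.
Clinical Review Extension: +1828 days → 1 April 2028.
Processing Delay Credit: +712 days → 14 March 2030.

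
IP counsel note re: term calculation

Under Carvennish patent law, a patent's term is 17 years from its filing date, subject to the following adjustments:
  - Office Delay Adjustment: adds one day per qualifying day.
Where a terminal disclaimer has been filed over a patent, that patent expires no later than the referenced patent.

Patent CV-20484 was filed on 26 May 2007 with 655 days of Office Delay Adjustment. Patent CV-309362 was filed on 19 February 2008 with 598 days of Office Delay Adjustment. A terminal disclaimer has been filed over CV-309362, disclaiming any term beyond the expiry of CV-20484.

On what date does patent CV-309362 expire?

March 12, 2026

Natural term of CV-309362:
  Base: filing + 17 years → 19 February 2025.
  Office Delay Adjustment: +598 days → 10 October 2026.
Expiry of referenced patent CV-20484:
  Base: filing + 17 years → 26 May 2024.
  Office Delay Adjustment: +655 days → 12 March 2026.
Terminal disclaimer: CV-309362 expires on the earlier of 10 October 2026 and 12 March 2026.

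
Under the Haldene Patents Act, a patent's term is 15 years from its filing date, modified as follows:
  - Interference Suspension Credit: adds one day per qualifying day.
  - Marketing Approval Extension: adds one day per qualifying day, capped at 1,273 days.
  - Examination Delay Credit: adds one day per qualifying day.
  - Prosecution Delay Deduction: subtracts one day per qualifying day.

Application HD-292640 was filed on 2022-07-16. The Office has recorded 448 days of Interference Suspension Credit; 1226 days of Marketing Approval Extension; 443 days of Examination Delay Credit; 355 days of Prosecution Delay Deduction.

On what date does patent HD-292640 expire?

Base term: filing date + 15 years → 16 July 2037.
Interference Suspension Credit: +448 days → 7 October 2038.
Marketing Approval Extension: 1226 days (within the 1273-day cap) → +1226 days → 14 February 2042.
Examination Delay Credit: +443 days → 3 May 2043.
Prosecution Delay Deduction: −355 days → 13 May 2042.

May 13, 2042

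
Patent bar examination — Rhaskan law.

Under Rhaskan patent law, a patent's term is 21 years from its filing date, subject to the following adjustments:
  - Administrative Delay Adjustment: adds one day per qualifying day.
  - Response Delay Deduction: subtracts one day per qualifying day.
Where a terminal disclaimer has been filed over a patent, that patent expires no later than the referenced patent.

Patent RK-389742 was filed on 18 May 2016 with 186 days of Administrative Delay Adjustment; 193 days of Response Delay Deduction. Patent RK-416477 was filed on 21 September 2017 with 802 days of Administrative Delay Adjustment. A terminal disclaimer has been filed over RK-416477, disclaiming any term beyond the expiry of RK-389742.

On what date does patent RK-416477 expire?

2037-05-11

Natural term of RK-416477:
  Base: filing + 21 years → 21 September 2038.
  Administrative Delay Adjustment: +802 days → 1 December 2040.
Expiry of referenced patent RK-389742:
  Base: filing + 21 years → 18 May 2037.
  Administrative Delay Adjustment: +186 days → 20 November 2037.
  Response Delay Deduction: −193 days → 11 May 2037.
Terminal disclaimer: RK-416477 expires on the earlier of 1 December 2040 and 11 May 2037.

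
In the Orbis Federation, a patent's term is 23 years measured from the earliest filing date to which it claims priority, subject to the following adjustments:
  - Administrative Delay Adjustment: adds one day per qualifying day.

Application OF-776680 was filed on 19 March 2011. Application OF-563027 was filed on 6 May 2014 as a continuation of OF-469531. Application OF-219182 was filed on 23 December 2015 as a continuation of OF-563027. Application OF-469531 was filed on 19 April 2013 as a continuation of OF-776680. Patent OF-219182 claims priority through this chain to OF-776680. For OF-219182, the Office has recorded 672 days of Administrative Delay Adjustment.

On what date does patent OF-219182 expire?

January 20, 2036

Earliest priority filing: 19 March 2011.
Base term: 19 March 2011 + 23 years → 19 March 2034.
Administrative Delay Adjustment: +672 days → 20 January 2036.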